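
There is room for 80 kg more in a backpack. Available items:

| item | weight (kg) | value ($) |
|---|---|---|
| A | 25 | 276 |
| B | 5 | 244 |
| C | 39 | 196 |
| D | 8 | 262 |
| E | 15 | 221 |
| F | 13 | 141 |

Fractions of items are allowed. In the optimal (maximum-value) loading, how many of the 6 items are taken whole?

5

Greedy by value/weight ratio, highest first.
Ratios (sorted): B 48.80, D 32.75, E 14.73, A 11.04, F 10.85, C 5.03
take B (5 @ 244); take D (8 @ 262); take E (15 @ 221); take A (25 @ 276); take F (13 @ 141); take 14/39 of C → 70.36. Capacity used 80/80.
5 item(s) taken whole; one partial (take 14/39 of C).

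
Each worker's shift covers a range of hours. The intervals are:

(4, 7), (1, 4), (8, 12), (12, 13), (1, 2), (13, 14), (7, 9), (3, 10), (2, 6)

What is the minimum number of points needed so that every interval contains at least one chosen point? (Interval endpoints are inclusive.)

4

Sort by right endpoint; whenever an interval is uncovered, place a point at its right end.
By right end: [1,2]  [1,4]  [2,6]  [4,7]  [7,9]  [3,10]  [8,12]  [12,13]  [13,14]
[1,2] uncovered → point at 2; [4,7] uncovered → point at 7; [8,12] uncovered → point at 12; [13,14] uncovered → point at 14.
Points: 2, 7, 12, 14 (4 total).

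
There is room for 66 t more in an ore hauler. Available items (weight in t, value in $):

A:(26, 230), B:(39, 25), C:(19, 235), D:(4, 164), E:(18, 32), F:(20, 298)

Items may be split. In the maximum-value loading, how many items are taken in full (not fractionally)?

3

Sort by value per unit weight and fill in that order.
Ratios (sorted): D 41.00, F 14.90, C 12.37, A 8.85, E 1.78, B 0.64
take D (4 @ 164); take F (20 @ 298); take C (19 @ 235); take 23/26 of A → 203.46. Capacity used 66/66.
3 item(s) taken whole; one partial (take 23/26 of A).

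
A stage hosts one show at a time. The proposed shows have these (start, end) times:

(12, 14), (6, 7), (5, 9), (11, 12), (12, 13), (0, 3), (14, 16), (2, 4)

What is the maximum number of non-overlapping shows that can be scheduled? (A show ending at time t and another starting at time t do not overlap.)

Greedy by earliest finish: after sorting by end time, pick each interval compatible with the last pick.
By end time: (0,3), (2,4), (6,7), (5,9), (11,12), (12,13), (12,14), (14,16).
Pick (0,3); next start ≥ 3 → (6,7); next start ≥ 7 → (11,12); next start ≥ 12 → (12,13); next start ≥ 13 → (14,16).
Selected 5 shows.

5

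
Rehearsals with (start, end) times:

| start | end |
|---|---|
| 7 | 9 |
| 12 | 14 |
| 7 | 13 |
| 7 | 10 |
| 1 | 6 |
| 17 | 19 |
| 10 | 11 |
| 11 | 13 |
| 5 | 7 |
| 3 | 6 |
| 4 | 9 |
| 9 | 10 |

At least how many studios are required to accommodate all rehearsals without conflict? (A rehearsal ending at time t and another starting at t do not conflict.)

Count concurrent intervals with a sweep; the peak is the room count.
starts: [1, 3, 4, 5, 7, 7, 7, 9, 10, 11, 12, 17]
ends:   [6, 6, 7, 9, 9, 10, 10, 11, 13, 13, 14, 19]
s1→1 s3→2 s4→3 s5→4  — peak 4.

4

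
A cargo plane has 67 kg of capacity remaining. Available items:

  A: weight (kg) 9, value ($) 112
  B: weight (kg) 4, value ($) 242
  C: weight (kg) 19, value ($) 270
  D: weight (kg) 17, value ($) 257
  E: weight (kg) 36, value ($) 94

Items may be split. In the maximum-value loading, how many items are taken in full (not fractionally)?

Sort by value per unit weight and fill in that order.
Ratios (sorted): B 60.50, D 15.12, C 14.21, A 12.44, E 2.61
take B (4 @ 242); take D (17 @ 257); take C (19 @ 270); take A (9 @ 112); take 18/36 of E → 47.00. Capacity used 67/67.
4 item(s) taken whole; one partial (take 18/36 of E).

4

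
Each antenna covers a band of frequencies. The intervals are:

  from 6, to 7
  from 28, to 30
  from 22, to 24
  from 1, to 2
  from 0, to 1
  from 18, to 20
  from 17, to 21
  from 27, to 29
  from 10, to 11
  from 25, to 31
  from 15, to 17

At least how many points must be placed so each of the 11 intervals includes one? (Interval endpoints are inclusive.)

7

By right end: [0,1]  [1,2]  [6,7]  [10,11]  [15,17]  [18,20]  [17,21]  [22,24]  [27,29]  [28,30]  [25,31]
[0,1] uncovered → point at 1; [6,7] uncovered → point at 7; [10,11] uncovered → point at 11; [15,17] uncovered → point at 17; [18,20] uncovered → point at 20; [22,24] uncovered → point at 24; [27,29] uncovered → point at 29.
Points: 1, 7, 11, 17, 20, 24, 29 (7 total).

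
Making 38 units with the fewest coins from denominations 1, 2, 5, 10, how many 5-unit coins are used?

Greedy: take as many of the largest coin as possible, then repeat with the remainder.
38 − 3×10→8 − 1×5→3 − 1×2→1 − 1×1→0
Count of 5: 1

1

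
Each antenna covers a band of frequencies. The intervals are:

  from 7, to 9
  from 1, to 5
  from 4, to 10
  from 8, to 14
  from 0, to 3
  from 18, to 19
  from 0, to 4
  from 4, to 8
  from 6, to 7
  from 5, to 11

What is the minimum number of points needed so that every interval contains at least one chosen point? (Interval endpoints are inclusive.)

4

By right end: [0,3]  [0,4]  [1,5]  [6,7]  [4,8]  [7,9]  [4,10]  [5,11]  [8,14]  [18,19]
[0,3] uncovered → point at 3; [6,7] uncovered → point at 7; [8,14] uncovered → point at 14; [18,19] uncovered → point at 19.
Points: 3, 7, 14, 19 (4 total).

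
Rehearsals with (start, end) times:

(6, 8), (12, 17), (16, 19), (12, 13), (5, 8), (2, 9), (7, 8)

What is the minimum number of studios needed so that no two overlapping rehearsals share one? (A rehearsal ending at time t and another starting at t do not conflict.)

starts: [2, 5, 6, 7, 12, 12, 16]
ends:   [8, 8, 8, 9, 13, 17, 19]
s2→1 s5→2 s6→3 s7→4  — peak 4.

4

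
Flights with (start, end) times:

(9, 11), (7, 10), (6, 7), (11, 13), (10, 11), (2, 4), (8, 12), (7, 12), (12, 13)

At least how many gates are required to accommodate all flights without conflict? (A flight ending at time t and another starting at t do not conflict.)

Count concurrent intervals with a sweep; the peak is the room count.
starts: [2, 6, 7, 7, 8, 9, 10, 11, 12]
ends:   [4, 7, 10, 11, 11, 12, 12, 13, 13]
s2→1 e4→0 s6→1 e7→0 s7→1 s7→2 s8→3 s9→4  — peak 4.

4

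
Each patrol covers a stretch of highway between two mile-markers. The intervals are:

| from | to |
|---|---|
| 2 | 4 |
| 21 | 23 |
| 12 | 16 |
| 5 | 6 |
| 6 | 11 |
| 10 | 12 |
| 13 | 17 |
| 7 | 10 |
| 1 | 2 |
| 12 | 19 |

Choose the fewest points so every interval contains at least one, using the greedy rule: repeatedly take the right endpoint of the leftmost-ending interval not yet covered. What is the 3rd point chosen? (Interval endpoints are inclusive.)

10

Sort by right endpoint; whenever an interval is uncovered, place a point at its right end.
By right end: [1,2]  [2,4]  [5,6]  [7,10]  [6,11]  [10,12]  [12,16]  [13,17]  [12,19]  [21,23]
[1,2] uncovered → point at 2; [5,6] uncovered → point at 6; [7,10] uncovered → point at 10; [12,16] uncovered → point at 16; [21,23] uncovered → point at 23.
Points: 2, 6, 10, 16, 23 (5 total).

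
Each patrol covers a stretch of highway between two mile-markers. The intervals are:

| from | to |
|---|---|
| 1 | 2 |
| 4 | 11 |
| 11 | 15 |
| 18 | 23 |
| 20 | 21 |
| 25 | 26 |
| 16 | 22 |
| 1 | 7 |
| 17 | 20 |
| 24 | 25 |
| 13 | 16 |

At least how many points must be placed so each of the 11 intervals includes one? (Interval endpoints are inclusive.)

5

Process intervals by earliest right end; each time one isn't hit yet, stab at its right endpoint.
Sorted: [1,2] [1,7] [4,11] [11,15] [13,16] [17,20] [20,21] [16,22] [18,23] [24,25] [25,26]
{[1,2],[1,7]} hit by 2; {[4,11],[11,15]} hit by 11; {[13,16]} hit by 16; {[17,20],[20,21],[16,22],[18,23]} hit by 20; {[24,25],[25,26]} hit by 25.
Points: 2, 11, 16, 20, 25 (5 total).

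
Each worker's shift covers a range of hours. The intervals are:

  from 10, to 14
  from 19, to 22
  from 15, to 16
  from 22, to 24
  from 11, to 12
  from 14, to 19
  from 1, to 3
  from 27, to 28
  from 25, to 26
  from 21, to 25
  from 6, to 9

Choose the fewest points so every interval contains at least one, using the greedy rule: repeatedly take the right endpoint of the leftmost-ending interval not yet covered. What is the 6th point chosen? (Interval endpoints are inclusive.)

By right end: [1,3]  [6,9]  [11,12]  [10,14]  [15,16]  [14,19]  [19,22]  [22,24]  [21,25]  [25,26]  [27,28]
[1,3] uncovered → point at 3; [6,9] uncovered → point at 9; [11,12] uncovered → point at 12; [15,16] uncovered → point at 16; [19,22] uncovered → point at 22; [25,26] uncovered → point at 26; [27,28] uncovered → point at 28.
Points: 3, 9, 12, 16, 22, 26, 28 (7 total).

26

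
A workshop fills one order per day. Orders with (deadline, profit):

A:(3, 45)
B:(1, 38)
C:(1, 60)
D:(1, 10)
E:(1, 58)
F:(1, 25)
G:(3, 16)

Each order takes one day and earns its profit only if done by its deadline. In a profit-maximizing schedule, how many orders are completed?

3

Profit order: C=60 E=58 A=45 B=38 F=25 G=16 D=10
Assign: C→slot 1, E skipped, A→slot 3, B skipped, F skipped, G→slot 2, D skipped.
Slots: [1:C] [2:G] [3:A]
3 of 7 scheduled.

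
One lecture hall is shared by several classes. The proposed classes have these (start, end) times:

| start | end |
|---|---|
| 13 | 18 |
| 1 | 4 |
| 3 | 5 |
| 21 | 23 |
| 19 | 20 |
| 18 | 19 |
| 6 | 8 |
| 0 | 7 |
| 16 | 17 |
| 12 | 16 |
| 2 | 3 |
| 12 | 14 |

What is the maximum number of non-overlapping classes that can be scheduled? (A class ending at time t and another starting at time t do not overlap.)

Greedy by earliest finish: after sorting by end time, pick each interval compatible with the last pick.
By end time: (2,3), (1,4), (3,5), (0,7), (6,8), (12,14), (12,16), (16,17), (13,18), (18,19), (19,20), (21,23).
Pick (2,3); next start ≥ 3 → (3,5); next start ≥ 5 → (6,8); next start ≥ 8 → (12,14); next start ≥ 14 → (16,17); next start ≥ 17 → (18,19); next start ≥ 19 → (19,20); next start ≥ 20 → (21,23).
Selected 8 classes.

8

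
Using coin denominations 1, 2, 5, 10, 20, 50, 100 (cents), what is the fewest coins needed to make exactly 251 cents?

251 = 2×100 + 1×50 + 1×1
Total coins = 2 + 1 + 1 = 4

4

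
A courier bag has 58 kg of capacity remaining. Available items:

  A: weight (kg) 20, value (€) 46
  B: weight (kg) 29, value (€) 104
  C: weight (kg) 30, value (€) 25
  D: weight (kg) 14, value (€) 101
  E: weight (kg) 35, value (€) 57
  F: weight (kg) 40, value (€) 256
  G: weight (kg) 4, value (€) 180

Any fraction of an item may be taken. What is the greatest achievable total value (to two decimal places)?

Greedy by value/weight ratio, highest first.
Ratios (sorted): G 45.00, D 7.21, F 6.40, B 3.59, A 2.30, E 1.63, C 0.83
take G (4 @ 180); take D (14 @ 101); take F (40 @ 256). Capacity used 58/58.
Total value = 537.00

537.00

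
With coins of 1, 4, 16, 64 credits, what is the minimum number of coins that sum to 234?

9

Use the largest denomination that fits, subtract, and repeat.
234 = 3×64 + 2×16 + 2×4 + 2×1
Total coins = 3 + 2 + 2 + 2 = 9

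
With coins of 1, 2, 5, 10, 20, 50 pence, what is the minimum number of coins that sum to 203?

Use the largest denomination that fits, subtract, and repeat.
203 = 4×50 + 1×2 + 1×1
Total coins = 4 + 1 + 1 = 6

6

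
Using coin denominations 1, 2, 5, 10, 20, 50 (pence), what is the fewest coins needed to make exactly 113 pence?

Use the largest denomination that fits, subtract, and repeat.
113 − 2×50→13 − 1×10→3 − 1×2→1 − 1×1→0
Total coins = 2 + 1 + 1 + 1 = 5

5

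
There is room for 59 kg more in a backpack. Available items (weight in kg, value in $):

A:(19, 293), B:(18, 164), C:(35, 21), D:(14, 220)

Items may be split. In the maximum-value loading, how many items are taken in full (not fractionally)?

Greedy by value/weight ratio, highest first.
Order: D (220/14=15.71) > A (293/19=15.42) > B (164/18=9.11) > C (21/35=0.60)
Fill: take D (14 @ 220) → take A (19 @ 293) → take B (18 @ 164) → take 8/35 of C → 4.80; 59/59 used.
3 item(s) taken whole; one partial (take 8/35 of C).

3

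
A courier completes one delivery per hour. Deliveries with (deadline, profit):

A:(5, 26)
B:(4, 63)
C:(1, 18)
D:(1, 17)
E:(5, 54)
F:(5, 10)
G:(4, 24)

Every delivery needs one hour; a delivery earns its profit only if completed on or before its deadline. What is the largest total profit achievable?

185

Profit order: B=63 E=54 A=26 G=24 C=18 D=17 F=10
Assign: B→slot 4, E→slot 5, A→slot 3, G→slot 2, C→slot 1, D skipped, F skipped.
Slots: [1:C] [2:G] [3:A] [4:B] [5:E]
Profit = 18 + 24 + 26 + 63 + 54 = 185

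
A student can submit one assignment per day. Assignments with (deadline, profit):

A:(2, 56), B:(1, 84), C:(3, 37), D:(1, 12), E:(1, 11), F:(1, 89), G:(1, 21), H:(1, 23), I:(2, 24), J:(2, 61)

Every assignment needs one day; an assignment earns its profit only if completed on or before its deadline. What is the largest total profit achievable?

187

Take jobs in profit order; each goes to the latest open slot no later than its deadline.
By profit: F(d1,89), B(d1,84), J(d2,61), A(d2,56), C(d3,37), I(d2,24), H(d1,23), G(d1,21), D(d1,12), E(d1,11)
F→slot 1; B skipped; J→slot 2; A skipped; C→slot 3; I skipped; H skipped; G skipped; D skipped; E skipped.
Profit = 89 + 61 + 37 = 187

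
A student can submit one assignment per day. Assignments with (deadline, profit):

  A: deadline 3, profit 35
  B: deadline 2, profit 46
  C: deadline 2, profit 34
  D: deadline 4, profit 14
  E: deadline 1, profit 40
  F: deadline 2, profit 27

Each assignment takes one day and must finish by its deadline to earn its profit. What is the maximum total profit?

Profit order: B=46 E=40 A=35 C=34 F=27 D=14
Assign: B→slot 2, E→slot 1, A→slot 3, C skipped, F skipped, D→slot 4.
Slots: [1:E] [2:B] [3:A] [4:D]
Profit = 40 + 46 + 35 + 14 = 135

135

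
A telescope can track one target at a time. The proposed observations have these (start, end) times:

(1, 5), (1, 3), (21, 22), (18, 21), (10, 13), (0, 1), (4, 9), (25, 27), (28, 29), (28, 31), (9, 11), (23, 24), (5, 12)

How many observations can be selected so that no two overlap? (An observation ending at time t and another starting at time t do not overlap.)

Sort by end time and greedily take each interval whose start is ≥ the last chosen end.
By end time: (0,1), (1,3), (1,5), (4,9), (9,11), (5,12), (10,13), (18,21), (21,22), (23,24), (25,27), (28,29), (28,31).
Pick (0,1); next start ≥ 1 → (1,3); next start ≥ 3 → (4,9); next start ≥ 9 → (9,11); next start ≥ 11 → (18,21); next start ≥ 21 → (21,22); next start ≥ 22 → (23,24); next start ≥ 24 → (25,27); next start ≥ 27 → (28,29).
Selected 9 observations.

9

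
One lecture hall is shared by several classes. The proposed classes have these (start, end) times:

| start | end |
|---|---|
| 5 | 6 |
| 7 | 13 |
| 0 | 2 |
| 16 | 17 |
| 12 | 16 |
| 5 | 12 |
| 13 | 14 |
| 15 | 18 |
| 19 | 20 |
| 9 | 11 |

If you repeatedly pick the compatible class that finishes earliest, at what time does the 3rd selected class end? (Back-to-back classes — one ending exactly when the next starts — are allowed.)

Sort by end time and greedily take each interval whose start is ≥ the last chosen end.
By end time: (0,2), (5,6), (9,11), (5,12), (7,13), (13,14), (12,16), (16,17), (15,18), (19,20).
Pick (0,2); next start ≥ 2 → (5,6); next start ≥ 6 → (9,11); next start ≥ 11 → (13,14); next start ≥ 14 → (16,17); next start ≥ 17 → (19,20).
Selected: (0,2) (5,6) (9,11) (13,14) (16,17) (19,20)

11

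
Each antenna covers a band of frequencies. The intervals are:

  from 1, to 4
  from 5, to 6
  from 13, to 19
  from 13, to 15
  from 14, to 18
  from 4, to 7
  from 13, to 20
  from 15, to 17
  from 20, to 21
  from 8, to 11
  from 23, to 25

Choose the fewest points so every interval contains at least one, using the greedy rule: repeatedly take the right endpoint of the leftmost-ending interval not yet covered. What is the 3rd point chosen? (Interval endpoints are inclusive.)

Sorted: [1,4] [5,6] [4,7] [8,11] [13,15] [15,17] [14,18] [13,19] [13,20] [20,21] [23,25]
{[1,4]} hit by 4; {[5,6],[4,7]} hit by 6; {[8,11]} hit by 11; {[13,15],[15,17],[14,18],[13,19],[13,20]} hit by 15; {[20,21]} hit by 21; {[23,25]} hit by 25.
Points: 4, 6, 11, 15, 21, 25 (6 total).

11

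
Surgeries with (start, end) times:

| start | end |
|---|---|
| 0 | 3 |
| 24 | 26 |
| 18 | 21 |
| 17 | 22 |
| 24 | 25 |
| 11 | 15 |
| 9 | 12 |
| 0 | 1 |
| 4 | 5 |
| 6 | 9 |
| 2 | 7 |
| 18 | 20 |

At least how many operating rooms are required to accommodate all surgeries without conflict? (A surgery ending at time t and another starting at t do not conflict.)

3

Events (time:±→running): 0:+→1 0:+→2 1:-→1 2:+→2 3:-→1 4:+→2 5:-→1 6:+→2 7:-→1 9:-→0 9:+→1 11:+→2 12:-→1 15:-→0 17:+→1 18:+→2 18:+→3 … peak 3.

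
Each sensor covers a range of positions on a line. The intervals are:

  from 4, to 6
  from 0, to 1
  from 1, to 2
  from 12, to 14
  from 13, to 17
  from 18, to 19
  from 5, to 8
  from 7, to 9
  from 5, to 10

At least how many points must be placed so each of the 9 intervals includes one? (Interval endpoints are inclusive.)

5

Sorted: [0,1] [1,2] [4,6] [5,8] [7,9] [5,10] [12,14] [13,17] [18,19]
{[0,1],[1,2]} hit by 1; {[4,6],[5,8]} hit by 6; {[7,9],[5,10]} hit by 9; {[12,14],[13,17]} hit by 14; {[18,19]} hit by 19.
Points: 1, 6, 9, 14, 19 (5 total).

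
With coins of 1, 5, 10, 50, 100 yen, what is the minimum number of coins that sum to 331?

7

Use the largest denomination that fits, subtract, and repeat.
331 − 3×100→31 − 3×10→1 − 1×1→0
Total coins = 3 + 3 + 1 = 7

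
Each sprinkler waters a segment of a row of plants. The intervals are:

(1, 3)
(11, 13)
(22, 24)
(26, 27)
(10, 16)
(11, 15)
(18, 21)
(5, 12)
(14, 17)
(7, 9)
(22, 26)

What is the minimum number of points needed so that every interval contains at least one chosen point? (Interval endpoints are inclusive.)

7

Sort by right endpoint; whenever an interval is uncovered, place a point at its right end.
Sorted: [1,3] [7,9] [5,12] [11,13] [11,15] [10,16] [14,17] [18,21] [22,24] [22,26] [26,27]
{[1,3]} hit by 3; {[7,9],[5,12]} hit by 9; {[11,13],[11,15],[10,16]} hit by 13; {[14,17]} hit by 17; {[18,21]} hit by 21; {[22,24],[22,26]} hit by 24; {[26,27]} hit by 27.
Points: 3, 9, 13, 17, 21, 24, 27 (7 total).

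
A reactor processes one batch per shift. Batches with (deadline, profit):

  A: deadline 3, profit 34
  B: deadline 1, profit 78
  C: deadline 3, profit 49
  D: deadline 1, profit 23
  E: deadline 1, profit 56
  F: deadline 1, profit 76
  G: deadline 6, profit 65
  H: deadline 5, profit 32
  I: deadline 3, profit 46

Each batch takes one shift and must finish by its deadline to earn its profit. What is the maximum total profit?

270

By profit: B(d1,78), F(d1,76), G(d6,65), E(d1,56), C(d3,49), I(d3,46), A(d3,34), H(d5,32), D(d1,23)
B→slot 1; F skipped; G→slot 6; E skipped; C→slot 3; I→slot 2; A skipped; H→slot 5; D skipped.
Profit = 78 + 46 + 49 + 32 + 65 = 270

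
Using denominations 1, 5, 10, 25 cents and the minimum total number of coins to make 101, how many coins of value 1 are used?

101 − 4×25→1 − 1×1→0
Count of 1: 1

1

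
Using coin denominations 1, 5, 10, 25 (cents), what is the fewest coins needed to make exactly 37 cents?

4

Greedy: take as many of the largest coin as possible, then repeat with the remainder.
37 − 1×25→12 − 1×10→2 − 2×1→0
Total coins = 1 + 1 + 2 = 4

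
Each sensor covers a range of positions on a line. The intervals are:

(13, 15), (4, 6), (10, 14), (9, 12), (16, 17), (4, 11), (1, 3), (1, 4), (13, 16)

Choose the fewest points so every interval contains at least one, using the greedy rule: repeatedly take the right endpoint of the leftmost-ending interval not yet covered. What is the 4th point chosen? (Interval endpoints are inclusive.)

By right end: [1,3]  [1,4]  [4,6]  [4,11]  [9,12]  [10,14]  [13,15]  [13,16]  [16,17]
[1,3] uncovered → point at 3; [4,6] uncovered → point at 6; [9,12] uncovered → point at 12; [13,15] uncovered → point at 15; [16,17] uncovered → point at 17.
Points: 3, 6, 12, 15, 17 (5 total).

15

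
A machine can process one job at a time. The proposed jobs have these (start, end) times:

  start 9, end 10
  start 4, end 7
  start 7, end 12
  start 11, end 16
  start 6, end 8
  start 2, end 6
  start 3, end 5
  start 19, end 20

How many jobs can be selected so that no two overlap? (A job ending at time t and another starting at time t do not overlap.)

Sort by end time and greedily take each interval whose start is ≥ the last chosen end.
By end time: (3,5), (2,6), (4,7), (6,8), (9,10), (7,12), (11,16), (19,20).
Pick (3,5); next start ≥ 5 → (6,8); next start ≥ 8 → (9,10); next start ≥ 10 → (11,16); next start ≥ 16 → (19,20).
Selected 5 jobs.

5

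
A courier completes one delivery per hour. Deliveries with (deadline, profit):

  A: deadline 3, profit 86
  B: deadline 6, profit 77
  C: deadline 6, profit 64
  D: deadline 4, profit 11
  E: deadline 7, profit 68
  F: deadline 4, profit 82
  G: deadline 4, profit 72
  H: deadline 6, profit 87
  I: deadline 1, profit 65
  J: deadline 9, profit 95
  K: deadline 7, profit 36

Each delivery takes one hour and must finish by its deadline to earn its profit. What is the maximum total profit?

632

Profit order: J=95 H=87 A=86 F=82 B=77 G=72 E=68 I=65 C=64 K=36 D=11
Assign: J→slot 9, H→slot 6, A→slot 3, F→slot 4, B→slot 5, G→slot 2, E→slot 7, I→slot 1, C skipped, K skipped, D skipped.
Slots: [1:I] [2:G] [3:A] [4:F] [5:B] [6:H] [7:E] [9:J]
Profit = 65 + 72 + 86 + 82 + 77 + 87 + 68 + 95 = 632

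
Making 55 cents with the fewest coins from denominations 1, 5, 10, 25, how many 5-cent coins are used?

1

55 = 2×25 + 1×5
Count of 5: 1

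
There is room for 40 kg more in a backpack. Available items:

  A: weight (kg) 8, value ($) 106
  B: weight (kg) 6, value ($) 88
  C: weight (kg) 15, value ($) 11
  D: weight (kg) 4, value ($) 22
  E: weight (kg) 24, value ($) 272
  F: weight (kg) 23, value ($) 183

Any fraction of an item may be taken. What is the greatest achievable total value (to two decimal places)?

Order: B (88/6=14.67) > A (106/8=13.25) > E (272/24=11.33) > F (183/23=7.96) > D (22/4=5.50) > C (11/15=0.73)
Fill: take B (6 @ 88) → take A (8 @ 106) → take E (24 @ 272) → take 2/23 of F → 15.91; 40/40 used.
Total value = 481.91

481.91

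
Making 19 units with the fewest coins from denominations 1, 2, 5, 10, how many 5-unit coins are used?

1

Use the largest denomination that fits, subtract, and repeat.
19 − 1×10→9 − 1×5→4 − 2×2→0
Count of 5: 1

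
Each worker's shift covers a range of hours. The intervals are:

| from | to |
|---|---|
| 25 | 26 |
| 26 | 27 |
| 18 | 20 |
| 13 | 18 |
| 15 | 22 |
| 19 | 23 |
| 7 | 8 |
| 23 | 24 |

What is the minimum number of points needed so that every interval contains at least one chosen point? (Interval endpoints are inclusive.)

4

Sort by right endpoint; whenever an interval is uncovered, place a point at its right end.
Sorted: [7,8] [13,18] [18,20] [15,22] [19,23] [23,24] [25,26] [26,27]
{[7,8]} hit by 8; {[13,18],[18,20],[15,22]} hit by 18; {[19,23],[23,24]} hit by 23; {[25,26],[26,27]} hit by 26.
Points: 8, 18, 23, 26 (4 total).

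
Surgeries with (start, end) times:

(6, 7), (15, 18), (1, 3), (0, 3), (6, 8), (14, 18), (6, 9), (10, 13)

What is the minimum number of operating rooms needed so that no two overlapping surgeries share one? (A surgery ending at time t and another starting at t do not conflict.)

Count concurrent intervals with a sweep; the peak is the room count.
starts: [0, 1, 6, 6, 6, 10, 14, 15]
ends:   [3, 3, 7, 8, 9, 13, 18, 18]
s0→1 s1→2 e3→1 e3→0 s6→1 s6→2 s6→3  — peak 3.

3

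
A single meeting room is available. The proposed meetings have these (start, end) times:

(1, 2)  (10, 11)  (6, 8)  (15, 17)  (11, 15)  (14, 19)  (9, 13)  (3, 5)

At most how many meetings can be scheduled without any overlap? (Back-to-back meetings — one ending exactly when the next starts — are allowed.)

Sort by end time and greedily take each interval whose start is ≥ the last chosen end.
By end time: (1,2), (3,5), (6,8), (10,11), (9,13), (11,15), (15,17), (14,19).
Pick (1,2); next start ≥ 2 → (3,5); next start ≥ 5 → (6,8); next start ≥ 8 → (10,11); next start ≥ 11 → (11,15); next start ≥ 15 → (15,17).
Selected 6 meetings.

6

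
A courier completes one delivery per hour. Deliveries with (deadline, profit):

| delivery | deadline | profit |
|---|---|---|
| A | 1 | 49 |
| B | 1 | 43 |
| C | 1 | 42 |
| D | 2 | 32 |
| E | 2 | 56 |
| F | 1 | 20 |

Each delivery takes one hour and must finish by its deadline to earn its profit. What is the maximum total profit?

By profit: E(d2,56), A(d1,49), B(d1,43), C(d1,42), D(d2,32), F(d1,20)
E→slot 2; A→slot 1; B skipped; C skipped; D skipped; F skipped.
Profit = 49 + 56 = 105

105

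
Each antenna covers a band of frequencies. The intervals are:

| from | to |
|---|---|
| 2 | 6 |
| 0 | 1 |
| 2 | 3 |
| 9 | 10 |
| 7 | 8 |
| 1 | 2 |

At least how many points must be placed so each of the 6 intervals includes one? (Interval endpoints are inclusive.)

Process intervals by earliest right end; each time one isn't hit yet, stab at its right endpoint.
By right end: [0,1]  [1,2]  [2,3]  [2,6]  [7,8]  [9,10]
[0,1] uncovered → point at 1; [2,3] uncovered → point at 3; [7,8] uncovered → point at 8; [9,10] uncovered → point at 10.
Points: 1, 3, 8, 10 (4 total).

4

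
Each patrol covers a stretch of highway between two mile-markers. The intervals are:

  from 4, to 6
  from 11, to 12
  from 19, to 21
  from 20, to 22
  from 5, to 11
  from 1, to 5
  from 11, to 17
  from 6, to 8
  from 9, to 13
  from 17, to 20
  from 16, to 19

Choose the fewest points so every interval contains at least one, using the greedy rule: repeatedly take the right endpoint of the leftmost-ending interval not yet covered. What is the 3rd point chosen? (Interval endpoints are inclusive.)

12

Sort by right endpoint; whenever an interval is uncovered, place a point at its right end.
By right end: [1,5]  [4,6]  [6,8]  [5,11]  [11,12]  [9,13]  [11,17]  [16,19]  [17,20]  [19,21]  [20,22]
[1,5] uncovered → point at 5; [6,8] uncovered → point at 8; [11,12] uncovered → point at 12; [16,19] uncovered → point at 19; [20,22] uncovered → point at 22.
Points: 5, 8, 12, 19, 22 (5 total).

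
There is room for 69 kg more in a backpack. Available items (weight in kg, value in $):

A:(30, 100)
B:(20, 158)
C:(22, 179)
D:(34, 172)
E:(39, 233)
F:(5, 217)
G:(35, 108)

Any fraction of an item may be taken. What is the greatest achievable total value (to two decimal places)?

Sort by value per unit weight and fill in that order.
Order: F (217/5=43.40) > C (179/22=8.14) > B (158/20=7.90) > E (233/39=5.97) > D (172/34=5.06) > A (100/30=3.33) > G (108/35=3.09)
Fill: take F (5 @ 217) → take C (22 @ 179) → take B (20 @ 158) → take 22/39 of E → 131.44; 69/69 used.
Total value = 685.44

685.44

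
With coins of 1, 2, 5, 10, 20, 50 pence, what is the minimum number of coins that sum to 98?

98 − 1×50→48 − 2×20→8 − 1×5→3 − 1×2→1 − 1×1→0
Total coins = 1 + 2 + 1 + 1 + 1 = 6

6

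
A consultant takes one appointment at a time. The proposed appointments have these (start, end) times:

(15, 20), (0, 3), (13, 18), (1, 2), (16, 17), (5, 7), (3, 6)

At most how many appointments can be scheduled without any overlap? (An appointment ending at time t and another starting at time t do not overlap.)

3

Sort by end time and greedily take each interval whose start is ≥ the last chosen end.
By end time: (1,2), (0,3), (3,6), (5,7), (16,17), (13,18), (15,20).
Pick (1,2); next start ≥ 2 → (3,6); next start ≥ 6 → (16,17).
Selected 3 appointments.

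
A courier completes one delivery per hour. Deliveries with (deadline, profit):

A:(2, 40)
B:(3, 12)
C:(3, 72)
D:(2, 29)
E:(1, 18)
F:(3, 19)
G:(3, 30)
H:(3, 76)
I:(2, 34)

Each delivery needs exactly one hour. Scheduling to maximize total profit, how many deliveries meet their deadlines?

3

Take jobs in profit order; each goes to the latest open slot no later than its deadline.
Profit order: H=76 C=72 A=40 I=34 G=30 D=29 F=19 E=18 B=12
Assign: H→slot 3, C→slot 2, A→slot 1, I skipped, G skipped, D skipped, F skipped, E skipped, B skipped.
Slots: [1:A] [2:C] [3:H]
3 of 9 scheduled.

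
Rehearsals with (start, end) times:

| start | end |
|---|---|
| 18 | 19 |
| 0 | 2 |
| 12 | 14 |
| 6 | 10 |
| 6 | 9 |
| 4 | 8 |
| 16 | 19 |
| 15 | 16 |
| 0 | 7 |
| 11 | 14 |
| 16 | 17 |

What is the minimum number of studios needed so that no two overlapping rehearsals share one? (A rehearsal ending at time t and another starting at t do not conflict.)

Count concurrent intervals with a sweep; the peak is the room count.
starts: [0, 0, 4, 6, 6, 11, 12, 15, 16, 16, 18]
ends:   [2, 7, 8, 9, 10, 14, 14, 16, 17, 19, 19]
s0→1 s0→2 e2→1 s4→2 s6→3 s6→4  — peak 4.

4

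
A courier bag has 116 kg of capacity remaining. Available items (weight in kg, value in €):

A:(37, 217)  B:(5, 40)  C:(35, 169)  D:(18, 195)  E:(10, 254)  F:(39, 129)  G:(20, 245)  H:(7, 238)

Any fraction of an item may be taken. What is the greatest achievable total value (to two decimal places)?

1280.74

Sort by value per unit weight and fill in that order.
Ratios (sorted): H 34.00, E 25.40, G 12.25, D 10.83, B 8.00, A 5.86, C 4.83, F 3.31
take H (7 @ 238); take E (10 @ 254); take G (20 @ 245); take D (18 @ 195); take B (5 @ 40); take A (37 @ 217); take 19/35 of C → 91.74. Capacity used 116/116.
Total value = 1280.74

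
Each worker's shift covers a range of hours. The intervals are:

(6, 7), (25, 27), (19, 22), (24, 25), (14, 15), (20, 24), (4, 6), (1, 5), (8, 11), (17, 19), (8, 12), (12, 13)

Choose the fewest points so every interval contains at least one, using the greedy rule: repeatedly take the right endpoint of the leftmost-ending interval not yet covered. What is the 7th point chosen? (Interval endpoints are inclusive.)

24

By right end: [1,5]  [4,6]  [6,7]  [8,11]  [8,12]  [12,13]  [14,15]  [17,19]  [19,22]  [20,24]  [24,25]  [25,27]
[1,5] uncovered → point at 5; [6,7] uncovered → point at 7; [8,11] uncovered → point at 11; [12,13] uncovered → point at 13; [14,15] uncovered → point at 15; [17,19] uncovered → point at 19; [20,24] uncovered → point at 24; [25,27] uncovered → point at 27.
Points: 5, 7, 11, 13, 15, 19, 24, 27 (8 total).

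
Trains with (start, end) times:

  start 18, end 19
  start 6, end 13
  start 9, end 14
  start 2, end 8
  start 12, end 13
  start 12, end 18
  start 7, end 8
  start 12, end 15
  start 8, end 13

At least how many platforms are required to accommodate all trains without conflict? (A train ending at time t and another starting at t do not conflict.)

starts: [2, 6, 7, 8, 9, 12, 12, 12, 18]
ends:   [8, 8, 13, 13, 13, 14, 15, 18, 19]
s2→1 s6→2 s7→3 e8→2 e8→1 s8→2 s9→3 s12→4 s12→5 s12→6  — peak 6.

6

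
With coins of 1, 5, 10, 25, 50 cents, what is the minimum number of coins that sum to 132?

Greedy: take as many of the largest coin as possible, then repeat with the remainder.
132 − 2×50→32 − 1×25→7 − 1×5→2 − 2×1→0
Total coins = 2 + 1 + 1 + 2 = 6

6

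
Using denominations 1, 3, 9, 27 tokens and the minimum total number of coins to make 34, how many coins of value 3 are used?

2

Greedy: take as many of the largest coin as possible, then repeat with the remainder.
34 − 1×27→7 − 2×3→1 − 1×1→0
Count of 3: 2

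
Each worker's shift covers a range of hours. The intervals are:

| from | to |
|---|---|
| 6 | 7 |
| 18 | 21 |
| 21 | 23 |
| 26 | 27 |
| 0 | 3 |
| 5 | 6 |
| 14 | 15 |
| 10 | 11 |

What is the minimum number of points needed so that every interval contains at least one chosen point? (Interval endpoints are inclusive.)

Sort by right endpoint; whenever an interval is uncovered, place a point at its right end.
Sorted: [0,3] [5,6] [6,7] [10,11] [14,15] [18,21] [21,23] [26,27]
{[0,3]} hit by 3; {[5,6],[6,7]} hit by 6; {[10,11]} hit by 11; {[14,15]} hit by 15; {[18,21],[21,23]} hit by 21; {[26,27]} hit by 27.
Points: 3, 6, 11, 15, 21, 27 (6 total).

6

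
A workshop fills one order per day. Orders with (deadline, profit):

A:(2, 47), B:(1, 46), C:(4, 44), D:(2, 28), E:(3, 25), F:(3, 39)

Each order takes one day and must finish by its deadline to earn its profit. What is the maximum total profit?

176

Take jobs in profit order; each goes to the latest open slot no later than its deadline.
By profit: A(d2,47), B(d1,46), C(d4,44), F(d3,39), D(d2,28), E(d3,25)
A→slot 2; B→slot 1; C→slot 4; F→slot 3; D skipped; E skipped.
Profit = 46 + 47 + 39 + 44 = 176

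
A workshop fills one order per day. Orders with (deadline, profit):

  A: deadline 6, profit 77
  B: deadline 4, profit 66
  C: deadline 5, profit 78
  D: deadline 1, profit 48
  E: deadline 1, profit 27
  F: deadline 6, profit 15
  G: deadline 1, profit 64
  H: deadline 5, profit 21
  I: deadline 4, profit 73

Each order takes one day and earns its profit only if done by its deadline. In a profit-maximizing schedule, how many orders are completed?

Take jobs in profit order; each goes to the latest open slot no later than its deadline.
By profit: C(d5,78), A(d6,77), I(d4,73), B(d4,66), G(d1,64), D(d1,48), E(d1,27), H(d5,21), F(d6,15)
C→slot 5; A→slot 6; I→slot 4; B→slot 3; G→slot 1; D skipped; E skipped; H→slot 2; F skipped.
6 of 9 scheduled.

6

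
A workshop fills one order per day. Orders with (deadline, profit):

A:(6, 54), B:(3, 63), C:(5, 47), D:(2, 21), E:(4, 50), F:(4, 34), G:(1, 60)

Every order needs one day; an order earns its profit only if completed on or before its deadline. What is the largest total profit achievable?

Take jobs in profit order; each goes to the latest open slot no later than its deadline.
Profit order: B=63 G=60 A=54 E=50 C=47 F=34 D=21
Assign: B→slot 3, G→slot 1, A→slot 6, E→slot 4, C→slot 5, F→slot 2, D skipped.
Slots: [1:G] [2:F] [3:B] [4:E] [5:C] [6:A]
Profit = 60 + 34 + 63 + 50 + 47 + 54 = 308

308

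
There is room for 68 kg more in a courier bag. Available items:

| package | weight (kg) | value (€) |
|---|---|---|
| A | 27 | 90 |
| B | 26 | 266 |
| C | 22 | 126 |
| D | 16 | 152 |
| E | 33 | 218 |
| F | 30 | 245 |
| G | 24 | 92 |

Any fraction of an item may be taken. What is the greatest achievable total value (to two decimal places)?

630.33

Order: B (266/26=10.23) > D (152/16=9.50) > F (245/30=8.17) > E (218/33=6.61) > C (126/22=5.73) > G (92/24=3.83) > A (90/27=3.33)
Fill: take B (26 @ 266) → take D (16 @ 152) → take 26/30 of F → 212.33; 68/68 used.
Total value = 630.33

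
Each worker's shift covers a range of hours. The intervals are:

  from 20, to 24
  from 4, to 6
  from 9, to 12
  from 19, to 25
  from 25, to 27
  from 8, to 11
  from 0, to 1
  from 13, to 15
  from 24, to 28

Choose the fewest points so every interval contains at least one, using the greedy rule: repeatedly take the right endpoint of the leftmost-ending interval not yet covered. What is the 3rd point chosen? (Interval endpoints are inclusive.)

Process intervals by earliest right end; each time one isn't hit yet, stab at its right endpoint.
By right end: [0,1]  [4,6]  [8,11]  [9,12]  [13,15]  [20,24]  [19,25]  [25,27]  [24,28]
[0,1] uncovered → point at 1; [4,6] uncovered → point at 6; [8,11] uncovered → point at 11; [13,15] uncovered → point at 15; [20,24] uncovered → point at 24; [25,27] uncovered → point at 27.
Points: 1, 6, 11, 15, 24, 27 (6 total).

11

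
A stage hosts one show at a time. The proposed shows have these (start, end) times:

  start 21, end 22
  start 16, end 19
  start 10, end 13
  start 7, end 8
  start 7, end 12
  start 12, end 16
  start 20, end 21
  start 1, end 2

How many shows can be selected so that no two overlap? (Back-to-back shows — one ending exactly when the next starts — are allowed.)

Order by finish time; keep every interval that doesn't clash with the previous kept one.
Sorted by end: (1,2)  (7,8)  (7,12)  (10,13)  (12,16)  (16,19)  (20,21)  (21,22)
take (1,2); take (7,8); skip (7,12); take (10,13); skip (12,16); take (16,19); take (20,21); take (21,22).
Selected 6 shows.

6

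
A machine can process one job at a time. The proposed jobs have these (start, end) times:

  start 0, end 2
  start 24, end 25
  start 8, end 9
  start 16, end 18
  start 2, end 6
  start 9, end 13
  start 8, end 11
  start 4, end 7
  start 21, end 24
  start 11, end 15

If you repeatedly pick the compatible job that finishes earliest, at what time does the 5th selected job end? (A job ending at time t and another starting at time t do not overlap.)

Order by finish time; keep every interval that doesn't clash with the previous kept one.
Sorted by end: (0,2)  (2,6)  (4,7)  (8,9)  (8,11)  (9,13)  (11,15)  (16,18)  (21,24)  (24,25)
take (0,2); take (2,6); skip (4,7); take (8,9); take (9,13); take (16,18); take (21,24); take (24,25).
Selected: (0,2) (2,6) (8,9) (9,13) (16,18) (21,24) (24,25)

18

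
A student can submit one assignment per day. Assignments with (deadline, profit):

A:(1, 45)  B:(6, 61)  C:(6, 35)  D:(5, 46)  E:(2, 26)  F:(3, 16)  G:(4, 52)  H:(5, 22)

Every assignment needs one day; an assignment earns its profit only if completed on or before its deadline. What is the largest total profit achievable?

265

Sort by profit descending; place each in the latest free slot ≤ its deadline.
Profit order: B=61 G=52 D=46 A=45 C=35 E=26 H=22 F=16
Assign: B→slot 6, G→slot 4, D→slot 5, A→slot 1, C→slot 3, E→slot 2, H skipped, F skipped.
Slots: [1:A] [2:E] [3:C] [4:G] [5:D] [6:B]
Profit = 45 + 26 + 35 + 52 + 46 + 61 = 265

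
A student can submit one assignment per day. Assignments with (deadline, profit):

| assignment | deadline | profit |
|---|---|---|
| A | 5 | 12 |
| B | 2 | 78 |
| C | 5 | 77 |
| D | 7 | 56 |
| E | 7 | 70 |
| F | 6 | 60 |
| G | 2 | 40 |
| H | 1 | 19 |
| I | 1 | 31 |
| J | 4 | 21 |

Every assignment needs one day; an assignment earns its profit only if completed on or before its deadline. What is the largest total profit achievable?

402

Profit order: B=78 C=77 E=70 F=60 D=56 G=40 I=31 J=21 H=19 A=12
Assign: B→slot 2, C→slot 5, E→slot 7, F→slot 6, D→slot 4, G→slot 1, I skipped, J→slot 3, H skipped, A skipped.
Slots: [1:G] [2:B] [3:J] [4:D] [5:C] [6:F] [7:E]
Profit = 40 + 78 + 21 + 56 + 77 + 60 + 70 = 402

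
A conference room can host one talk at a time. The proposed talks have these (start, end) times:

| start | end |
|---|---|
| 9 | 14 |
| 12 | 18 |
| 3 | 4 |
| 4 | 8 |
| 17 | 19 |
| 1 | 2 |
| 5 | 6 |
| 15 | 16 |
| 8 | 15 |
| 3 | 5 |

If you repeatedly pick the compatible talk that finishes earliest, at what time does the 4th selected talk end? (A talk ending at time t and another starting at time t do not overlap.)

14

Greedy by earliest finish: after sorting by end time, pick each interval compatible with the last pick.
By end time: (1,2), (3,4), (3,5), (5,6), (4,8), (9,14), (8,15), (15,16), (12,18), (17,19).
Pick (1,2); next start ≥ 2 → (3,4); next start ≥ 4 → (5,6); next start ≥ 6 → (9,14); next start ≥ 14 → (15,16); next start ≥ 16 → (17,19).
Selected: (1,2) (3,4) (5,6) (9,14) (15,16) (17,19)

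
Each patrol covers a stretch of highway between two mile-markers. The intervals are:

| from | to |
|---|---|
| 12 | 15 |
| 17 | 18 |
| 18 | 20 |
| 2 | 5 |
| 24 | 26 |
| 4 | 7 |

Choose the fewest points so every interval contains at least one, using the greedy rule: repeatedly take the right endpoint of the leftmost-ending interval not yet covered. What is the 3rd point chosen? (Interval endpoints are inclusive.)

18

Sorted: [2,5] [4,7] [12,15] [17,18] [18,20] [24,26]
{[2,5],[4,7]} hit by 5; {[12,15]} hit by 15; {[17,18],[18,20]} hit by 18; {[24,26]} hit by 26.
Points: 5, 15, 18, 26 (4 total).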